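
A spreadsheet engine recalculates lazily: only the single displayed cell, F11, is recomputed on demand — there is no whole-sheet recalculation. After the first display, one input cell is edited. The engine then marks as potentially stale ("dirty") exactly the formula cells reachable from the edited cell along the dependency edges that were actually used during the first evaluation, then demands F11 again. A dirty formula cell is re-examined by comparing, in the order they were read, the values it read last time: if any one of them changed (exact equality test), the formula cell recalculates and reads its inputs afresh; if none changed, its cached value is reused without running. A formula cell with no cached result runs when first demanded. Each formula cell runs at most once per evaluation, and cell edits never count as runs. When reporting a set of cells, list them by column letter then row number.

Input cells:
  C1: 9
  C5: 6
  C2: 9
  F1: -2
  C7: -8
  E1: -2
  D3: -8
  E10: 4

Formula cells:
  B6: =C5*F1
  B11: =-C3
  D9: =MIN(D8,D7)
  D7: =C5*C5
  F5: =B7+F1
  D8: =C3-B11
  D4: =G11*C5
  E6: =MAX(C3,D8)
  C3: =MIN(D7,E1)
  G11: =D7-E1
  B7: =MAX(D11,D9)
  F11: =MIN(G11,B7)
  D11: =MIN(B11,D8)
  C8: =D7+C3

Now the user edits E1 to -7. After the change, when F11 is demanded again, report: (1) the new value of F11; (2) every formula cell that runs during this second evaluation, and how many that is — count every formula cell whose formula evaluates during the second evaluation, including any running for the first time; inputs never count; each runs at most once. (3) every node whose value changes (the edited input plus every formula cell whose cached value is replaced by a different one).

New value of F11: -14.
Formula cells that run: B7, B11, C3, D8, D9, D11, F11, G11 — 8 in total.
Values that change: B7, B11, C3, D8, D9, D11, E1, F11, G11.

First evaluation (everything demanded from the output):
  D7 = 6 * 6 = 36
  C3 = MIN(36, -2) = -2
  B11 = -(-2) = 2
  D8 = -2 - 2 = -4
  D9 = MIN(-4, 36) = -4
  D11 = MIN(2, -4) = -4
  B7 = MAX(-4, -4) = -4
  G11 = 36 - -2 = 38
  F11 = MIN(38, -4) = -4

Propagation after the edit:
  C3: runs — E1 -2->-7; result -7.
  B11: runs — C3 -2->-7; result 7.
  D8: runs — C3 -2->-7; B11 2->7; result -14.
  D9: runs — D8 -4->-14; result -14.
  D11: runs — B11 2->7; D8 -4->-14; result -14.
  B7: runs — D11 -4->-14; D9 -4->-14; result -14.
  G11: runs — E1 -2->-7; result 43.
  F11: runs — G11 38->43; B7 -4->-14; result -14.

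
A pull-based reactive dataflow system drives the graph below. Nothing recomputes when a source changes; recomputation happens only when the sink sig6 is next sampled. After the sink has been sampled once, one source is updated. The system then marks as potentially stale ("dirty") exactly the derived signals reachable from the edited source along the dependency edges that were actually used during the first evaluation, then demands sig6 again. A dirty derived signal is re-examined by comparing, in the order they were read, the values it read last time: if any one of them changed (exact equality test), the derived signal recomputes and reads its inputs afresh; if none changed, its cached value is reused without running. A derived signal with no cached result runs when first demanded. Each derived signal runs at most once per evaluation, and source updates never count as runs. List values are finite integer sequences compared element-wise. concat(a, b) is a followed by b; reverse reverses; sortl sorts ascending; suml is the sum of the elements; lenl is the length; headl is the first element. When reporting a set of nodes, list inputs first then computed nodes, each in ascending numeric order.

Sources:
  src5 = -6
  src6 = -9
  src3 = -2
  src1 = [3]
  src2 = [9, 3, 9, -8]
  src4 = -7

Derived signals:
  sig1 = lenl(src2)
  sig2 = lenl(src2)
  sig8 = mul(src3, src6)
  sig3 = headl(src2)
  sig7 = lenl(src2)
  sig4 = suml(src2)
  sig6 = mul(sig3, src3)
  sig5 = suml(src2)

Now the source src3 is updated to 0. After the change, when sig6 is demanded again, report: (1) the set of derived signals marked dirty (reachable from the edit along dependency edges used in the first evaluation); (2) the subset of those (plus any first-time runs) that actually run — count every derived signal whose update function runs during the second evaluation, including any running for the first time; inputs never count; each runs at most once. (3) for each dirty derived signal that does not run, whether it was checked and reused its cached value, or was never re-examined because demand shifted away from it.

First evaluation (everything demanded from the output):
  sig3 = headl([9, 3, 9, -8]) = 9
  sig6 = mul(9, -2) = -18

Propagation after the edit:
  sig6: runs — src3 -2->0; result 0.

Marked dirty: sig6.
Derived signals that run: sig6 — 1 in total.
Every dirty derived signal ran.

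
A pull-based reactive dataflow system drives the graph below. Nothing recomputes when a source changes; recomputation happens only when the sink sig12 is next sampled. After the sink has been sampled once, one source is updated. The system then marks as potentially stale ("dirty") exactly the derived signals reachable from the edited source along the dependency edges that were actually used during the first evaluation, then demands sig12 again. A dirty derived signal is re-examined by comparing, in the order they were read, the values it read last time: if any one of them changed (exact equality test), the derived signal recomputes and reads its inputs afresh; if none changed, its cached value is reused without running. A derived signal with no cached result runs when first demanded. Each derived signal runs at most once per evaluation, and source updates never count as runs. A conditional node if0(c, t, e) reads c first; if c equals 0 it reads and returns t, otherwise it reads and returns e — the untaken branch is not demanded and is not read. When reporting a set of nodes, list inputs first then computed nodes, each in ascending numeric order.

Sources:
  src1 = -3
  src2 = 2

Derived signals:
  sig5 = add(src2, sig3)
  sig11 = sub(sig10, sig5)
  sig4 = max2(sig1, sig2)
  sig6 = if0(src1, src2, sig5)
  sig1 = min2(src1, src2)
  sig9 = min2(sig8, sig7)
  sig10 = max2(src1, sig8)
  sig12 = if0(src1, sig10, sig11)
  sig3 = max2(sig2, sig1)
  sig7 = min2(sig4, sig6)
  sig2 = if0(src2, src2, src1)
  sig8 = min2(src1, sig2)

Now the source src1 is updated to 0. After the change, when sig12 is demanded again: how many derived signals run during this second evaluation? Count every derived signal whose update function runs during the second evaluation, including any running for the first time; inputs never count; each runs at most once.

Derived signals that run: sig2, sig8, sig10, sig12 — 4 in total.
Key observation: a condition flipped, so demand moved to the other branch — sig1, sig3, sig5, sig11 are never re-examined.

First evaluation (everything demanded from the output):
  sig1 = min2(-3, 2) = -3
  sig2 = if0(src2=2 -> else branch src1) = -3
  sig3 = max2(-3, -3) = -3
  sig5 = add(2, -3) = -1
  sig8 = min2(-3, -3) = -3
  sig10 = max2(-3, -3) = -3
  sig11 = sub(-3, -1) = -2
  sig12 = if0(src1=-3 -> else branch sig11) = -2

Propagation after the edit:
  sig1: marked dirty but never re-examined — demand shifted away from it.
  sig2: runs — src1 -3->0; result 0.
  sig3: marked dirty but never re-examined — demand shifted away from it.
  sig5: marked dirty but never re-examined — demand shifted away from it.
  sig8: runs — src1 -3->0; sig2 -3->0; result 0.
  sig10: runs — src1 -3->0; sig8 -3->0; result 0.
  sig11: marked dirty but never re-examined — demand shifted away from it.
  sig12: runs — src1 -3->0; result 0.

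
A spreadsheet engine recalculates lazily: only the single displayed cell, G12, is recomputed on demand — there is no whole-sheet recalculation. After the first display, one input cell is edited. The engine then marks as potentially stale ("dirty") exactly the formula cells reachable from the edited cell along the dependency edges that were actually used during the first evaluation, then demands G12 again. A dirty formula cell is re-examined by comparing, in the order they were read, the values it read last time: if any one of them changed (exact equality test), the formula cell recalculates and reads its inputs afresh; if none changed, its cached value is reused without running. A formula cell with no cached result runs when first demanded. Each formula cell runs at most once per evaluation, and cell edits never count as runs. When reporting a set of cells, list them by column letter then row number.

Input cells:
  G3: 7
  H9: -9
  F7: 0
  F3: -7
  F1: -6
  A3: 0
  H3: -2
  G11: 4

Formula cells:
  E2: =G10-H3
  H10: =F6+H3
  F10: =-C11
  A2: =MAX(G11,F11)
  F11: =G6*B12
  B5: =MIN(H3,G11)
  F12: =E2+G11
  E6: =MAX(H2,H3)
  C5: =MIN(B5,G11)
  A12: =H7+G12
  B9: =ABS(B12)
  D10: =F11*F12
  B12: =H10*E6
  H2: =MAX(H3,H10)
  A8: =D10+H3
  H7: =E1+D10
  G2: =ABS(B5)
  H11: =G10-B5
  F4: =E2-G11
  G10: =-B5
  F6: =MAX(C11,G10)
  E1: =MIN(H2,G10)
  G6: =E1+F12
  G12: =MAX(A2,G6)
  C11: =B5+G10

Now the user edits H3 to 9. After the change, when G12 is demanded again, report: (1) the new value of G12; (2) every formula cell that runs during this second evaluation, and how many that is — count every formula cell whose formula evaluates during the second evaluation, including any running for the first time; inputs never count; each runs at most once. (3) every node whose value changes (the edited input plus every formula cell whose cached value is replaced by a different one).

New value of G12: 4.
Formula cells that run: A2, B5, B12, C11, E1, E2, E6, F6, F11, F12, G6, G10, G12, H2, H10 — 15 in total.
Values that change: B5, B12, E1, E2, E6, F6, F11, F12, G6, G10, G12, H2, H3, H10.

First evaluation (everything demanded from the output):
  B5 = MIN(-2, 4) = -2
  G10 = -(-2) = 2
  C11 = -2 + 2 = 0
  E2 = 2 - -2 = 4
  F6 = MAX(0, 2) = 2
  F12 = 4 + 4 = 8
  H10 = 2 + -2 = 0
  H2 = MAX(-2, 0) = 0
  E1 = MIN(0, 2) = 0
  E6 = MAX(0, -2) = 0
  B12 = 0 * 0 = 0
  G6 = 0 + 8 = 8
  F11 = 8 * 0 = 0
  A2 = MAX(4, 0) = 4
  G12 = MAX(4, 8) = 8

Propagation after the edit:
  B5: runs — H3 -2->9; result 4.
  G10: runs — B5 -2->4; result -4.
  C11: runs — B5 -2->4; G10 2->-4; result 0 (same value as before).
  E2: runs — G10 2->-4; H3 -2->9; result -13.
  F6: runs — G10 2->-4; result 0.
  F12: runs — E2 4->-13; result -9.
  H10: runs — F6 2->0; H3 -2->9; result 9.
  H2: runs — H3 -2->9; H10 0->9; result 9.
  E1: runs — H2 0->9; G10 2->-4; result -4.
  E6: runs — H2 0->9; H3 -2->9; result 9.
  B12: runs — H10 0->9; E6 0->9; result 81.
  G6: runs — E1 0->-4; F12 8->-9; result -13.
  F11: runs — G6 8->-13; B12 0->81; result -1053.
  A2: runs — F11 0->-1053; result 4 (same value as before).
  G12: runs — G6 8->-13; result 4.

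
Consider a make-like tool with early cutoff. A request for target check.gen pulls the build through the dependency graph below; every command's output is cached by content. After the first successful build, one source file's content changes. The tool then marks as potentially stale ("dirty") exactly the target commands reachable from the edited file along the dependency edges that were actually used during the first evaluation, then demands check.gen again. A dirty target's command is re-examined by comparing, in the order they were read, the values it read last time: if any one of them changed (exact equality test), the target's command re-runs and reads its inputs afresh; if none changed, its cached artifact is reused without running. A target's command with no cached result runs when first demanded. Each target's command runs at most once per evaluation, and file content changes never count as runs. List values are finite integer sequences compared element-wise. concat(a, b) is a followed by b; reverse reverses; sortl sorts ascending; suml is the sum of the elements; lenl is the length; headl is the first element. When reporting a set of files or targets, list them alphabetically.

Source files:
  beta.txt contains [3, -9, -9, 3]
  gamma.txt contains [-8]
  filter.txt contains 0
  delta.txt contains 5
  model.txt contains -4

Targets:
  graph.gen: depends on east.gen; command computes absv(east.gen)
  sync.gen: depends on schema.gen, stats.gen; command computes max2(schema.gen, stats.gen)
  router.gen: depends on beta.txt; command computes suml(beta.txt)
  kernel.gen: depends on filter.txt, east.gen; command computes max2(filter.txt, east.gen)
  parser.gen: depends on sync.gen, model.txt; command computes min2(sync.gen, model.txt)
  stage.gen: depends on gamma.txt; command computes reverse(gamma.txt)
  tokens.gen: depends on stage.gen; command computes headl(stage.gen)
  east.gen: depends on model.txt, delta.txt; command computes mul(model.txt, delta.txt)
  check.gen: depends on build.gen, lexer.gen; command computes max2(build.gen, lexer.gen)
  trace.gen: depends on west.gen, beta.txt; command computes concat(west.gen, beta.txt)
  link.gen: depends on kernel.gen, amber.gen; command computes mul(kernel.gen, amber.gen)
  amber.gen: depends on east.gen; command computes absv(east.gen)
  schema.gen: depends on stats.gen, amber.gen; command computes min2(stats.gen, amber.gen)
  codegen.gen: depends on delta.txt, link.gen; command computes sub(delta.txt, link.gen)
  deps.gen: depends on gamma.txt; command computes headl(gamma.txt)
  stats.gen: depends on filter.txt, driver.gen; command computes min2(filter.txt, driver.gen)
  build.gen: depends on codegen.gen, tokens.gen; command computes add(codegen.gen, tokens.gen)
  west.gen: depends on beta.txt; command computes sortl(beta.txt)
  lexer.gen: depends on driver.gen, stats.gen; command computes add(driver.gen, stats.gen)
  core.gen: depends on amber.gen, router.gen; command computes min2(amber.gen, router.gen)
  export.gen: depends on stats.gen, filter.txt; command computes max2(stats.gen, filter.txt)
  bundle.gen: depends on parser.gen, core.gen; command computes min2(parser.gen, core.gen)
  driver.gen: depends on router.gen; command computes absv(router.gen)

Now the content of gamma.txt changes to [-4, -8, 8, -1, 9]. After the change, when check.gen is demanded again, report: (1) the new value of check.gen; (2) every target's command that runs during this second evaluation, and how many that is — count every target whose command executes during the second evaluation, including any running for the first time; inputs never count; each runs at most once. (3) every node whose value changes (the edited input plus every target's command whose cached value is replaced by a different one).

Demanding check.gen again yields 14.
4 target commands run: build.gen, check.gen, stage.gen, tokens.gen.
The nodes whose values change: build.gen, check.gen, gamma.txt, stage.gen, tokens.gen.

First demand of the output computes:
  east.gen = mul(-4, 5) = -20
  amber.gen = absv(-20) = 20
  kernel.gen = max2(0, -20) = 0
  link.gen = mul(0, 20) = 0
  codegen.gen = sub(5, 0) = 5
  router.gen = suml([3, -9, -9, 3]) = -12
  driver.gen = absv(-12) = 12
  stage.gen = reverse([-8]) = [-8]
  stats.gen = min2(0, 12) = 0
  lexer.gen = add(12, 0) = 12
  tokens.gen = headl([-8]) = -8
  build.gen = add(5, -8) = -3
  check.gen = max2(-3, 12) = 12

After the edit, cleaning proceeds:
  stage.gen: a read changed (gamma.txt [-8]->[-4, -8, 8, -1, 9]) — executes, giving [9, -1, 8, -8, -4].
  tokens.gen: a read changed (stage.gen [-8]->[9, -1, 8, -8, -4]) — executes, giving 9.
  build.gen: a read changed (tokens.gen -8->9) — executes, giving 14.
  check.gen: a read changed (build.gen -3->14) — executes, giving 14.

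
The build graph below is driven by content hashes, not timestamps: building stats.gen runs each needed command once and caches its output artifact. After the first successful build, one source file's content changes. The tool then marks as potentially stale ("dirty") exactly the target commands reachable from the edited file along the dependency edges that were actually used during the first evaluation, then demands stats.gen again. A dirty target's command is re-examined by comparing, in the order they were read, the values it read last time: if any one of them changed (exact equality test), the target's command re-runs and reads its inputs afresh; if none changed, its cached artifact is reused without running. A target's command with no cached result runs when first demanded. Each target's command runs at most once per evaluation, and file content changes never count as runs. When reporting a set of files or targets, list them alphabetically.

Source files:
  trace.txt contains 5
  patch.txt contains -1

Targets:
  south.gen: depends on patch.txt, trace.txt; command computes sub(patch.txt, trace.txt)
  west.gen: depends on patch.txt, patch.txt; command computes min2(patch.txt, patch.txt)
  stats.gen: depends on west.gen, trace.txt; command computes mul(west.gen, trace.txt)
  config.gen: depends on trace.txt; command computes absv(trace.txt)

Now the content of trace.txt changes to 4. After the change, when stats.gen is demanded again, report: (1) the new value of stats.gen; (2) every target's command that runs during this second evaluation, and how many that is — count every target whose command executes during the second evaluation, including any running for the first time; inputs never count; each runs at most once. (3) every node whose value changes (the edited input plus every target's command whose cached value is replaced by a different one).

Initial pass — values computed on the first demand:
  west.gen = min2(-1, -1) = -1
  stats.gen = mul(-1, 5) = -5

Second demand — change propagation:
  stats.gen: re-runs because trace.txt 5->4; new result -4.

stats.gen now evaluates to -4.
Run set: stats.gen (1 run).
Changed values: stats.gen, trace.txt.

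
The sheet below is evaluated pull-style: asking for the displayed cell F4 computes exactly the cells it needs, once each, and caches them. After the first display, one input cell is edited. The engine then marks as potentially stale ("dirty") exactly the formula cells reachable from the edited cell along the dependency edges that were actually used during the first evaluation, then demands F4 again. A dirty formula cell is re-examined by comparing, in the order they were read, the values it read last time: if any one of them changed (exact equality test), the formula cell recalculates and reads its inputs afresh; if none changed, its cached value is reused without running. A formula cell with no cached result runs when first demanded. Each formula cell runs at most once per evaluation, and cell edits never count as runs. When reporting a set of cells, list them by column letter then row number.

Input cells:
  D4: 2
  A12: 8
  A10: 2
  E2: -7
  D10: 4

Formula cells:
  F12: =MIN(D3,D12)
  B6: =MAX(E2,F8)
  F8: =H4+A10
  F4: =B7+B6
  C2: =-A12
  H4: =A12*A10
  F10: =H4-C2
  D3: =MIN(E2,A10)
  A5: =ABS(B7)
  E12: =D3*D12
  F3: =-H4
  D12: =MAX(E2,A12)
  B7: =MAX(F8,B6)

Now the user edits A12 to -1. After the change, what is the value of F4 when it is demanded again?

Demanding F4 again yields 0.

First demand of the output computes:
  H4 = 8 * 2 = 16
  F8 = 16 + 2 = 18
  B6 = MAX(-7, 18) = 18
  B7 = MAX(18, 18) = 18
  F4 = 18 + 18 = 36

After the edit, cleaning proceeds:
  H4: a read changed (A12 8->-1) — executes, giving -2.
  F8: a read changed (H4 16->-2) — executes, giving 0.
  B6: a read changed (F8 18->0) — executes, giving 0.
  B7: a read changed (F8 18->0; B6 18->0) — executes, giving 0.
  F4: a read changed (B7 18->0; B6 18->0) — executes, giving 0.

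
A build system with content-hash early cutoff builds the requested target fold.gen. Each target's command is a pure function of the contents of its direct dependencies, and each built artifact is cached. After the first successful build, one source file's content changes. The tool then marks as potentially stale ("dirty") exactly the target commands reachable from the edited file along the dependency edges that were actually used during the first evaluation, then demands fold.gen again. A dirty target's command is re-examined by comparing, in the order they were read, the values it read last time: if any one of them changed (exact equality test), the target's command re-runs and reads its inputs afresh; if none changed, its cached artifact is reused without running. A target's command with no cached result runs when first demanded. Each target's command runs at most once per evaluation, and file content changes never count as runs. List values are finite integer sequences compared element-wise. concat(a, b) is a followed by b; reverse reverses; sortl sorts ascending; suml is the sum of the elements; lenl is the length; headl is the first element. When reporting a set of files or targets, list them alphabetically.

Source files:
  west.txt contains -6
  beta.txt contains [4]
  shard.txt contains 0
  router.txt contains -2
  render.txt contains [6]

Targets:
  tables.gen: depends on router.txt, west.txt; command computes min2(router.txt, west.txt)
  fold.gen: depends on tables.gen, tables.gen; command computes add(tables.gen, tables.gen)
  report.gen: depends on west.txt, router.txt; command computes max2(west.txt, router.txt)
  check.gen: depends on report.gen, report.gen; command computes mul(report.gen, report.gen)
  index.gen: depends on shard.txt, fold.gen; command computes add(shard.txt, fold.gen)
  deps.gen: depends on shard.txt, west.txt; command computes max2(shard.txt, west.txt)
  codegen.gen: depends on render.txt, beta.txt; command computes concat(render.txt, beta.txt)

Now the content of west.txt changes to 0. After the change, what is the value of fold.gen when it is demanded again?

New value of fold.gen: -4.

First evaluation (everything demanded from the output):
  tables.gen = min2(-2, -6) = -6
  fold.gen = add(-6, -6) = -12

Propagation after the edit:
  tables.gen: runs — west.txt -6->0; result -2.
  fold.gen: runs — tables.gen -6->-2; tables.gen -6->-2; result -4.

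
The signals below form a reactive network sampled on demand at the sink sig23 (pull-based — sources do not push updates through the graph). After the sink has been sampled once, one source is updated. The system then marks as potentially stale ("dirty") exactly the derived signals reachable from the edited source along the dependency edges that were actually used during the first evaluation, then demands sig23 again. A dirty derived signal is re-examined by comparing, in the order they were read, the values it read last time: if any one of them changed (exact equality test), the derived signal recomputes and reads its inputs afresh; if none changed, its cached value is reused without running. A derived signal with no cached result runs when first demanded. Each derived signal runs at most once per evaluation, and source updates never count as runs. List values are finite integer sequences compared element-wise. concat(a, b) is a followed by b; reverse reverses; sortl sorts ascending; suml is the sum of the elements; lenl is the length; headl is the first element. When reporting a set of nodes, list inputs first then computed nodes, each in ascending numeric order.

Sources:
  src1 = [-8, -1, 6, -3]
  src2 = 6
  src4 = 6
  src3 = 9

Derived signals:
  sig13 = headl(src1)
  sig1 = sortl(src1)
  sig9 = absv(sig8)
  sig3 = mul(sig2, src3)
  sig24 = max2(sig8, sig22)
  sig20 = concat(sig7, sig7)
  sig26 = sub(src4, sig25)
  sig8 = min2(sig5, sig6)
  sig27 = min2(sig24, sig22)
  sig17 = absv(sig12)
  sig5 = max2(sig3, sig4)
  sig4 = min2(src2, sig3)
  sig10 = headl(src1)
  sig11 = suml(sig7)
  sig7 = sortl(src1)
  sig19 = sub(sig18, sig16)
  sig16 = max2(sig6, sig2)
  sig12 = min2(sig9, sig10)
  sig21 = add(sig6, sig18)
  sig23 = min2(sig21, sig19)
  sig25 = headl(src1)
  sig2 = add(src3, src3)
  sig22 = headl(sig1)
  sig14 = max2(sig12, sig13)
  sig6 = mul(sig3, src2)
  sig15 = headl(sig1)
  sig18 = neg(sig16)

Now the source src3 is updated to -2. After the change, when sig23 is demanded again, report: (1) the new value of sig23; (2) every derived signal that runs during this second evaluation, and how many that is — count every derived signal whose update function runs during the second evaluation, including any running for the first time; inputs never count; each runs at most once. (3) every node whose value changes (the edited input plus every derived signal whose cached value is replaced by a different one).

sig23 now evaluates to -96.
Run set: sig2, sig3, sig6, sig16, sig18, sig19, sig21, sig23 (8 run).
Changed values: src3, sig2, sig3, sig6, sig16, sig18, sig19, sig23.

Initial pass — values computed on the first demand:
  sig2 = add(9, 9) = 18
  sig3 = mul(18, 9) = 162
  sig6 = mul(162, 6) = 972
  sig16 = max2(972, 18) = 972
  sig18 = neg(972) = -972
  sig19 = sub(-972, 972) = -1944
  sig21 = add(972, -972) = 0
  sig23 = min2(0, -1944) = -1944

Second demand — change propagation:
  sig2: re-runs because src3 9->-2; src3 9->-2; new result -4.
  sig3: re-runs because sig2 18->-4; src3 9->-2; new result 8.
  sig6: re-runs because sig3 162->8; new result 48.
  sig16: re-runs because sig6 972->48; sig2 18->-4; new result 48.
  sig18: re-runs because sig16 972->48; new result -48.
  sig19: re-runs because sig18 -972->-48; sig16 972->48; new result -96.
  sig21: re-runs because sig6 972->48; sig18 -972->-48; new result 0 (unchanged).
  sig23: re-runs because sig19 -1944->-96; new result -96.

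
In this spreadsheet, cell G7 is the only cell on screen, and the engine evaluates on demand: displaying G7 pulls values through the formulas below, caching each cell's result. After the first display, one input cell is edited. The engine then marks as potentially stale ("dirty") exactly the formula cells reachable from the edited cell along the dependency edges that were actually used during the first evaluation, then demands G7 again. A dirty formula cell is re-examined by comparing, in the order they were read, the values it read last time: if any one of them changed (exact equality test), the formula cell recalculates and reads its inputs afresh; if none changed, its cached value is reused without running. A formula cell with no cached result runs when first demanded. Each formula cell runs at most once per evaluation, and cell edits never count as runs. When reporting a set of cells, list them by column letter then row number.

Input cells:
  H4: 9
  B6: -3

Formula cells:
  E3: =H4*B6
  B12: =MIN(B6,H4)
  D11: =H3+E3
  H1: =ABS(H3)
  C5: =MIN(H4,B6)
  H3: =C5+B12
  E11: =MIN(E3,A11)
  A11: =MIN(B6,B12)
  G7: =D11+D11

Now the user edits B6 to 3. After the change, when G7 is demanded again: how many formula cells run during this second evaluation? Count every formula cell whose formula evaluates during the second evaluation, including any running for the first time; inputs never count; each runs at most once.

Initial pass — values computed on the first demand:
  B12 = MIN(-3, 9) = -3
  C5 = MIN(9, -3) = -3
  E3 = 9 * -3 = -27
  H3 = -3 + -3 = -6
  D11 = -6 + -27 = -33
  G7 = -33 + -33 = -66

Second demand — change propagation:
  B12: re-runs because B6 -3->3; new result 3.
  C5: re-runs because B6 -3->3; new result 3.
  E3: re-runs because B6 -3->3; new result 27.
  H3: re-runs because C5 -3->3; B12 -3->3; new result 6.
  D11: re-runs because H3 -6->6; E3 -27->27; new result 33.
  G7: re-runs because D11 -33->33; D11 -33->33; new result 66.

Run set: B12, C5, D11, E3, G7, H3 (6 run).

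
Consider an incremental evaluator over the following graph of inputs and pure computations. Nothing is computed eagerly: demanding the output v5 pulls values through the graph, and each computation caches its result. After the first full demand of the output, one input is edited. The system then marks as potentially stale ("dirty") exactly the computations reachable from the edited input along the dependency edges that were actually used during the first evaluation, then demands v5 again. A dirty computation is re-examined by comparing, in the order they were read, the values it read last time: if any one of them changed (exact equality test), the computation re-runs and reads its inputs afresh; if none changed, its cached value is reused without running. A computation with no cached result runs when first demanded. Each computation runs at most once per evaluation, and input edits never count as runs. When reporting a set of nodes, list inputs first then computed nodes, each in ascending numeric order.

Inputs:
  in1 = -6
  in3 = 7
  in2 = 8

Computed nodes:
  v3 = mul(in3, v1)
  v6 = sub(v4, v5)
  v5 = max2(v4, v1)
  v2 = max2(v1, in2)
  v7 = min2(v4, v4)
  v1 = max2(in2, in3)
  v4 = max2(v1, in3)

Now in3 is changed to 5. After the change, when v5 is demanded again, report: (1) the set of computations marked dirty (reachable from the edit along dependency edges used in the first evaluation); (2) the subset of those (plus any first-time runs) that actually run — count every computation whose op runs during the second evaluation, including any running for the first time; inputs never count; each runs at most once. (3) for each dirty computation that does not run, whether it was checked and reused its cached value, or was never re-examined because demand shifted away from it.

Initial pass — values computed on the first demand:
  v1 = max2(8, 7) = 8
  v4 = max2(8, 7) = 8
  v5 = max2(8, 8) = 8

Second demand — change propagation:
  v1: re-runs because in3 7->5; new result 8 (unchanged).
  v4: re-runs because in3 7->5; new result 8 (unchanged).
  v5: re-examined; everything it read last time is the same (v4 unchanged, v1 unchanged) — cache 8 kept, no run.

The important point: at v5 every value read last time is unchanged, so the dirty flag clears without a run.

Dirty set: v1, v4, v5.
Run set: v1, v4 (2 run).
Re-examined without running (cache reused): v5.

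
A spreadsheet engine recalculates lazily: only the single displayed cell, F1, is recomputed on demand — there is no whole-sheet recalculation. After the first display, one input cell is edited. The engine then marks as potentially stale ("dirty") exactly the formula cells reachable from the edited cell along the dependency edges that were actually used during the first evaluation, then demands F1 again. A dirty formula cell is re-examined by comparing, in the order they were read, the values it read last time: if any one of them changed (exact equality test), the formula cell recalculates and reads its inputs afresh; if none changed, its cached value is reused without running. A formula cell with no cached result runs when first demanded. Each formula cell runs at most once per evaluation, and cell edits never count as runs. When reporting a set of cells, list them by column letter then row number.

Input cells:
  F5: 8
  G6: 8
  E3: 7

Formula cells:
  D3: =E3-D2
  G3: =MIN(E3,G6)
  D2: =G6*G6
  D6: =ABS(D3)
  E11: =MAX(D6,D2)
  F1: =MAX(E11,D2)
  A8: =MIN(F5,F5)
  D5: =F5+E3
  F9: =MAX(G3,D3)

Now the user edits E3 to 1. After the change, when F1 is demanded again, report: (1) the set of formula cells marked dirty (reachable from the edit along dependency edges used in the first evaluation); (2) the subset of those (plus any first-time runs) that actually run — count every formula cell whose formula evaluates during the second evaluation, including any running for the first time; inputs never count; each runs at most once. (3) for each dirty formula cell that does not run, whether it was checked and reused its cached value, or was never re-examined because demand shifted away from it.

Marked dirty: D3, D6, E11, F1.
Formula cells that run: D3, D6, E11 — 3 in total.
Checked but reused from cache: F1.
Key observation: the change is absorbed at E11 — it re-runs but produces the same value, and the output's value is unchanged.

First evaluation (everything demanded from the output):
  D2 = 8 * 8 = 64
  D3 = 7 - 64 = -57
  D6 = ABS(-57) = 57
  E11 = MAX(57, 64) = 64
  F1 = MAX(64, 64) = 64

Propagation after the edit:
  D3: runs — E3 7->1; result -63.
  D6: runs — D3 -57->-63; result 63.
  E11: runs — D6 57->63; result 64 (same value as before).
  F1: checked — values it read are unchanged (E11 unchanged, D2 unchanged); reused cached 64 without running.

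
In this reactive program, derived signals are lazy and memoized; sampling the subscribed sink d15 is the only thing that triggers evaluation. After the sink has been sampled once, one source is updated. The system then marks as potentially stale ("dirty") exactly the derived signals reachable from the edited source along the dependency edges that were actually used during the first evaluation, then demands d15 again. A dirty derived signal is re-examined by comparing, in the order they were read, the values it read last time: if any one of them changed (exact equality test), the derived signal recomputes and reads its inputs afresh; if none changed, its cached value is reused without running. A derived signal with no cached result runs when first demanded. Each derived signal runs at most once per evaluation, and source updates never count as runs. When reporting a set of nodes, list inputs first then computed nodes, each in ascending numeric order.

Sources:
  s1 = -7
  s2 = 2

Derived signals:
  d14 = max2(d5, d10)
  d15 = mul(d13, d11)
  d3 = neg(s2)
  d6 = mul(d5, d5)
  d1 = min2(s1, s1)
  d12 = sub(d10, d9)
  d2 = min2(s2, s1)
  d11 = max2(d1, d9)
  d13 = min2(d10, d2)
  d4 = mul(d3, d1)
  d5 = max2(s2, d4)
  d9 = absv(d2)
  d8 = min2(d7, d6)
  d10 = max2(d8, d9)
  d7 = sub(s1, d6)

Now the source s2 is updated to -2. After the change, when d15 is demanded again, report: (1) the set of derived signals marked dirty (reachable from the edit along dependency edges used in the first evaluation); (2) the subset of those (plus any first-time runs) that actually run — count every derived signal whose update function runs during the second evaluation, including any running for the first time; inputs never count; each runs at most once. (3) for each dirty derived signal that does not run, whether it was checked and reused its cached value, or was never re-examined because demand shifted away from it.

The edit dirties: d2, d3, d4, d5, d6, d7, d8, d9, d10, d11, d13, d15.
8 derived signals run: d2, d3, d4, d5, d6, d7, d8, d10.
Cache hits after checking: d9, d11, d13, d15.
Note where the cutoff bites: d9 is checked, finds nothing changed, and keeps its cache.

First demand of the output computes:
  d1 = min2(-7, -7) = -7
  d2 = min2(2, -7) = -7
  d3 = neg(2) = -2
  d4 = mul(-2, -7) = 14
  d5 = max2(2, 14) = 14
  d6 = mul(14, 14) = 196
  d7 = sub(-7, 196) = -203
  d8 = min2(-203, 196) = -203
  d9 = absv(-7) = 7
  d10 = max2(-203, 7) = 7
  d11 = max2(-7, 7) = 7
  d13 = min2(7, -7) = -7
  d15 = mul(-7, 7) = -49

After the edit, cleaning proceeds:
  d2: a read changed (s2 2->-2) — executes, giving -7 — identical to its old value.
  d3: a read changed (s2 2->-2) — executes, giving 2.
  d4: a read changed (d3 -2->2) — executes, giving -14.
  d5: a read changed (s2 2->-2; d4 14->-14) — executes, giving -2.
  d6: a read changed (d5 14->-2; d5 14->-2) — executes, giving 4.
  d7: a read changed (d6 196->4) — executes, giving -11.
  d8: a read changed (d7 -203->-11; d6 196->4) — executes, giving -11.
  d9: dirty, but its reads are unchanged (d2 unchanged); cached 7 stands.
  d10: a read changed (d8 -203->-11) — executes, giving 7 — identical to its old value.
  d11: dirty, but its reads are unchanged (d1 unchanged, d9 unchanged); cached 7 stands.
  d13: dirty, but its reads are unchanged (d10 unchanged, d2 unchanged); cached -7 stands.
  d15: dirty, but its reads are unchanged (d13 unchanged, d11 unchanged); cached -49 stands.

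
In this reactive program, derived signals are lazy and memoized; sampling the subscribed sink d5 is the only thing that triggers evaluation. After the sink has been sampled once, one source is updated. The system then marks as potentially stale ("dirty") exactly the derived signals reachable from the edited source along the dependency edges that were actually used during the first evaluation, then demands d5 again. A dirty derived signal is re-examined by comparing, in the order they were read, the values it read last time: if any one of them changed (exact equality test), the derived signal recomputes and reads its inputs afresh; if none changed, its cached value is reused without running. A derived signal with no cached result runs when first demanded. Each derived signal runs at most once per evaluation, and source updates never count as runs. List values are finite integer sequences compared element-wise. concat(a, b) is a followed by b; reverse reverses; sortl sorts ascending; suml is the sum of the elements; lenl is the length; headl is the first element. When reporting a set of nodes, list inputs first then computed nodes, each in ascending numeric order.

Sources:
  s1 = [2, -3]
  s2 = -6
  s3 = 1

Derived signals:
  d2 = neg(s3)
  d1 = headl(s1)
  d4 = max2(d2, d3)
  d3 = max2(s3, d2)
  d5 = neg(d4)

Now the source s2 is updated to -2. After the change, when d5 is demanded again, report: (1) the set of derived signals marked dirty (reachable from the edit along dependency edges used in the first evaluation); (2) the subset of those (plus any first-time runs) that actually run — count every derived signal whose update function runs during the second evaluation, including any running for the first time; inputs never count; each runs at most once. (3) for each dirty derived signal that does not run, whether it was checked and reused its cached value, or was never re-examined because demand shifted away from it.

First demand of the output computes:
  d2 = neg(1) = -1
  d3 = max2(1, -1) = 1
  d4 = max2(-1, 1) = 1
  d5 = neg(1) = -1

After the edit, cleaning proceeds:
  no node depends on s2 at all; the second demand re-runs nothing.

Note the shortcut — nothing in the graph depends on s2 at all, so no recomputation happens.

The edit dirties: none.
0 derived signals run: none.
No dirty derived signal escaped a run.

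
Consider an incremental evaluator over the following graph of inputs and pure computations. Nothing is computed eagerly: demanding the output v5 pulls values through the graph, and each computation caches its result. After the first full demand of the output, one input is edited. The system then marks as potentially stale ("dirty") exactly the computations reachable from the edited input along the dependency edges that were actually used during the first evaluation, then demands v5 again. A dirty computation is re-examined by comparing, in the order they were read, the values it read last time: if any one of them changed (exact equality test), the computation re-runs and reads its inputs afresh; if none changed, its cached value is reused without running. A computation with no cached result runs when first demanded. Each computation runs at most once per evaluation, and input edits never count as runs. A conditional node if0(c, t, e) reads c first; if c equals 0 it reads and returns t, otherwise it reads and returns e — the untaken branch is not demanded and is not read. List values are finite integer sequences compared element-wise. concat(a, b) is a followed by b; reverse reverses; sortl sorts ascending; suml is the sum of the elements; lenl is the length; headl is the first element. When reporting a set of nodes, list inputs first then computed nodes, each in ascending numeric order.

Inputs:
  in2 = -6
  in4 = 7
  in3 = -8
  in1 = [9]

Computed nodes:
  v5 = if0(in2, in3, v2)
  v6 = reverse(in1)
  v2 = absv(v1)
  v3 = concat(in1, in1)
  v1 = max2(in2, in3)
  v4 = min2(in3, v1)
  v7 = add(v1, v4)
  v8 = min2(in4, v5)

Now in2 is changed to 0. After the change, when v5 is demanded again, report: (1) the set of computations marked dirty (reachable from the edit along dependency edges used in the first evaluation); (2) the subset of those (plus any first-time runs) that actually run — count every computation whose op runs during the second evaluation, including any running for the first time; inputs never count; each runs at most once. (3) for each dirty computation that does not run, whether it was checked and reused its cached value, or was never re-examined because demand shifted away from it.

Initial pass — values computed on the first demand:
  v1 = max2(-6, -8) = -6
  v2 = absv(-6) = 6
  v5 = if0(in2=-6 -> else branch v2) = 6

Second demand — change propagation:
  v1: dirty yet unreached — the second evaluation never asks for it.
  v2: dirty yet unreached — the second evaluation never asks for it.
  v5: re-runs because in2 -6->0; new result -8.

The important point: the flipped condition redirects demand; v1, v2 are left stale, never re-checked.

Dirty set: v1, v2, v5.
Run set: v5 (1 run).
Left stale — demand moved off them: v1, v2.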